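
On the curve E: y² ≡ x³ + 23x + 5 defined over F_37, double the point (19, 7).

tangent at (19, 7): λ = (3·19² + 23)/(2·7) ≡ 33/14. 14⁻¹ ≡ 8 (mod 37), so λ ≡ 33·8 ≡ 5.
  x = λ² - 19 - 19 = 25 - 38 ≡ 24; y = λ·(19 - 24) - 7 ≡ 5. → (24, 5)

(24, 5)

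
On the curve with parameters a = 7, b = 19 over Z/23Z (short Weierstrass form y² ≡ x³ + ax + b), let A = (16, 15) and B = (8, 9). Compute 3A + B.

First 3A:
Repeated addition: build up to 3A.
2A: tangent at (16, 15): λ = (3·16² + 7)/(2·15) ≡ 16/7. 7⁻¹ ≡ 10 (mod 23), so λ ≡ 16·10 ≡ 22.
  x = λ² - 16 - 16 = 484 - 32 ≡ 15; y = λ·(16 - 15) - 15 ≡ 7. → (15, 7)
3A: (15, 7) + (16, 15). λ = (15 - 7)/(16 - 15) ≡ 8/1 mod 23. 1⁻¹ ≡ 1 (mod 23), so λ ≡ 8.
  x = λ² - 15 - 16 = 64 - 31 ≡ 10; y = λ·(15 - 10) - 7 ≡ 10. → (10, 10)
3A = (10, 10).
Finally 3A + B:
(10, 10) + (8, 9). λ = (9 - 10)/(8 - 10) ≡ 22/21 mod 23. 21⁻¹ ≡ 11 (mod 23), so λ ≡ 12.
  x = λ² - 10 - 8 = 144 - 18 ≡ 11; y = λ·(10 - 11) - 10 ≡ 1. → (11, 1)

(11, 1)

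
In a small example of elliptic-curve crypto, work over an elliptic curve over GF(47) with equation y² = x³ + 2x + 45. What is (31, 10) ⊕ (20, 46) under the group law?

(44, 24)

(31, 10) + (20, 46). λ = (46 - 10)/(20 - 31) ≡ 36/36 mod 47. 36⁻¹ ≡ 17 (mod 47), so λ ≡ 1.
  x = λ² - 31 - 20 = 1 - 51 ≡ 44; y = λ·(31 - 44) - 10 ≡ 24. → (44, 24)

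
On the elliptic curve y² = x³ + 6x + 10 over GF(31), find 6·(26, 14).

O

Write P = (26, 14).
Double-and-add on 6 = (110)₂. Start with P = (26, 14) for the leading 1-bit.
double: tangent at (26, 14): λ = (3·26² + 6)/(2·14) ≡ 19/28. 28⁻¹ ≡ 10 (mod 31) since 28·10 = 280 ≡ 1, so λ ≡ 19·10 ≡ 4.
  x = λ² - 26 - 26 = 16 - 52 ≡ 26; y = λ·(26 - 26) - 14 ≡ 17. → (26, 17)
add P: (26, 17) + (26, 14): same x and y₁ ≡ -y₂, so the sum is 𝒪.
double: 𝒪 + 𝒪 = 𝒪 (identity).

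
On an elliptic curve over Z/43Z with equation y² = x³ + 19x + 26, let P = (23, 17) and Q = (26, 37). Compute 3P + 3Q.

First 3P:
Repeated addition: build up to 3P.
2P: tangent at (23, 17): λ = (3·23² + 19)/(2·17) ≡ 15/34. 34⁻¹ ≡ 19 (mod 43), so λ ≡ 15·19 ≡ 27.
  x = λ² - 23 - 23 = 729 - 46 ≡ 38; y = λ·(23 - 38) - 17 ≡ 8. → (38, 8)
3P: (38, 8) + (23, 17). λ = (17 - 8)/(23 - 38) ≡ 9/28 mod 43. 28⁻¹ ≡ 20 (mod 43), so λ ≡ 8.
  x = λ² - 38 - 23 = 64 - 61 ≡ 3; y = λ·(38 - 3) - 8 ≡ 14. → (3, 14)
3P = (3, 14).
Next 3Q:
Repeated addition: build up to 3Q.
2Q: tangent at (26, 37): λ = (3·26² + 19)/(2·37) ≡ 26/31. 31⁻¹ ≡ 25 (mod 43) since 31·25 = 775 ≡ 1, so λ ≡ 26·25 ≡ 5.
  x = λ² - 26 - 26 = 25 - 52 ≡ 16; y = λ·(26 - 16) - 37 ≡ 13. → (16, 13)
3Q: (16, 13) + (26, 37). λ = (37 - 13)/(26 - 16) ≡ 24/10 mod 43. 10⁻¹ ≡ 13 (mod 43), so λ ≡ 11.
  x = λ² - 16 - 26 = 121 - 42 ≡ 36; y = λ·(16 - 36) - 13 ≡ 25. → (36, 25)
3Q = (36, 25).
Finally 3P + 3Q:
(3, 14) + (36, 25). λ = (25 - 14)/(36 - 3) ≡ 11/33 mod 43. 33⁻¹ ≡ 30 (mod 43), so λ ≡ 29.
  x = λ² - 3 - 36 = 841 - 39 ≡ 28; y = λ·(3 - 28) - 14 ≡ 35. → (28, 35)

(28, 35)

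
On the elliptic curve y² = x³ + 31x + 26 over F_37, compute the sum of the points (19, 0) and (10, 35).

(19, 0) + (10, 35). λ = (35 - 0)/(10 - 19) ≡ 35/28 mod 37. 28⁻¹ ≡ 4 (mod 37) since 28·4 = 112 ≡ 1, so λ ≡ 29.
  x = λ² - 19 - 10 = 841 - 29 ≡ 35; y = λ·(19 - 35) - 0 ≡ 17. → (35, 17)

(35, 17)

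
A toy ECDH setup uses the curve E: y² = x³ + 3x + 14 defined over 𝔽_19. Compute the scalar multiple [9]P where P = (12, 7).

(16, 4)

Repeated addition: build up to 9P.
2P: tangent at (12, 7): λ = (3·12² + 3)/(2·7) ≡ 17/14. 14⁻¹ ≡ 15 (mod 19), so λ ≡ 17·15 ≡ 8.
  x = λ² - 12 - 12 = 64 - 24 ≡ 2; y = λ·(12 - 2) - 7 ≡ 16. → (2, 16)
3P: (2, 16) + (12, 7). λ = (7 - 16)/(12 - 2) ≡ 10/10 mod 19. 10⁻¹ ≡ 2 (mod 19) since 10·2 = 20 ≡ 1, so λ ≡ 1.
  x = λ² - 2 - 12 = 1 - 14 ≡ 6; y = λ·(2 - 6) - 16 ≡ 18. → (6, 18)
4P: (6, 18) + (12, 7). λ = (7 - 18)/(12 - 6) ≡ 8/6 mod 19. 6⁻¹ ≡ 16 (mod 19), so λ ≡ 14.
  x = λ² - 6 - 12 = 196 - 18 ≡ 7; y = λ·(6 - 7) - 18 ≡ 6. → (7, 6)
5P: (7, 6) + (12, 7). λ = (7 - 6)/(12 - 7) ≡ 1/5 mod 19. 5⁻¹ ≡ 4 (mod 19), so λ ≡ 4.
  x = λ² - 7 - 12 = 16 - 19 ≡ 16; y = λ·(7 - 16) - 6 ≡ 15. → (16, 15)
6P: (16, 15) + (12, 7). λ = (7 - 15)/(12 - 16) ≡ 11/15 mod 19. 15⁻¹ ≡ 14 (mod 19), so λ ≡ 2.
  x = λ² - 16 - 12 = 4 - 28 ≡ 14; y = λ·(16 - 14) - 15 ≡ 8. → (14, 8)
7P: (14, 8) + (12, 7). λ = (7 - 8)/(12 - 14) ≡ 18/17 mod 19. 17⁻¹ ≡ 9 (mod 19) since 17·9 = 153 ≡ 1, so λ ≡ 10.
  x = λ² - 14 - 12 = 100 - 26 ≡ 17; y = λ·(14 - 17) - 8 ≡ 0. → (17, 0)
8P: (17, 0) + (12, 7). λ = (7 - 0)/(12 - 17) ≡ 7/14 mod 19. 14⁻¹ ≡ 15 (mod 19), so λ ≡ 10.
  x = λ² - 17 - 12 = 100 - 29 ≡ 14; y = λ·(17 - 14) - 0 ≡ 11. → (14, 11)
9P: (14, 11) + (12, 7). λ = (7 - 11)/(12 - 14) ≡ 15/17 mod 19. 17⁻¹ ≡ 9 (mod 19), so λ ≡ 2.
  x = λ² - 14 - 12 = 4 - 26 ≡ 16; y = λ·(14 - 16) - 11 ≡ 4. → (16, 4)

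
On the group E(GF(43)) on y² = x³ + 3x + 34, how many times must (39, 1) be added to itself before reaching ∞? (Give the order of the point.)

5

2P: tangent at (39, 1): λ = (3·39² + 3)/(2·1) ≡ 8/2. 2⁻¹ ≡ 22 (mod 43) since 2·22 = 44 ≡ 1, so λ ≡ 8·22 ≡ 4.
  x = λ² - 39 - 39 = 16 - 78 ≡ 24; y = λ·(39 - 24) - 1 ≡ 16. → (24, 16)
3P: (24, 16) + (39, 1). λ = (1 - 16)/(39 - 24) ≡ 28/15 mod 43. 15⁻¹ ≡ 23 (mod 43), so λ ≡ 42.
  x = λ² - 24 - 39 = 1764 - 63 ≡ 24; y = λ·(24 - 24) - 16 ≡ 27. → (24, 27)
4P: (24, 27) + (39, 1). λ = (1 - 27)/(39 - 24) ≡ 17/15 mod 43. 15⁻¹ ≡ 23 (mod 43) since 15·23 = 345 ≡ 1, so λ ≡ 4.
  x = λ² - 24 - 39 = 16 - 63 ≡ 39; y = λ·(24 - 39) - 27 ≡ 42. → (39, 42)
5P: (39, 42) + (39, 1): same x and y₁ ≡ -y₂, so the sum is ∞.
5P = ∞, so the order is 5.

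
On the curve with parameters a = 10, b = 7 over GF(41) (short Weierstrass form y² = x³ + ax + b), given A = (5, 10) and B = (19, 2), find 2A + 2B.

(5, 10)

First 2A:
Repeated addition: build up to 2A.
2A: tangent at (5, 10): λ = (3·5² + 10)/(2·10) ≡ 3/20. 20⁻¹ ≡ 39 (mod 41), so λ ≡ 3·39 ≡ 35.
  x = λ² - 5 - 5 = 1225 - 10 ≡ 26; y = λ·(5 - 26) - 10 ≡ 34. → (26, 34)
2A = (26, 34).
Next 2B:
Repeated addition: build up to 2B.
2B: tangent at (19, 2): λ = (3·19² + 10)/(2·2) ≡ 27/4. 4⁻¹ ≡ 31 (mod 41), so λ ≡ 27·31 ≡ 17.
  x = λ² - 19 - 19 = 289 - 38 ≡ 5; y = λ·(19 - 5) - 2 ≡ 31. → (5, 31)
2B = (5, 31).
Finally 2A + 2B:
(26, 34) + (5, 31). λ = (31 - 34)/(5 - 26) ≡ 38/20 mod 41. 20⁻¹ ≡ 39 (mod 41) since 20·39 = 780 ≡ 1, so λ ≡ 6.
  x = λ² - 26 - 5 = 36 - 31 ≡ 5; y = λ·(26 - 5) - 34 ≡ 10. → (5, 10)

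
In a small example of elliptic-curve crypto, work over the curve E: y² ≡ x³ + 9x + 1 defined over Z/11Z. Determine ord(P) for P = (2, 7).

4

2P: tangent at (2, 7): λ = (3·2² + 9)/(2·7) ≡ 10/3. 3⁻¹ ≡ 4 (mod 11), so λ ≡ 10·4 ≡ 7.
  x = λ² - 2 - 2 = 49 - 4 ≡ 1; y = λ·(2 - 1) - 7 ≡ 0. → (1, 0)
3P: (1, 0) + (2, 7). λ = (7 - 0)/(2 - 1) ≡ 7/1 mod 11. 1⁻¹ ≡ 1 (mod 11), so λ ≡ 7.
  x = λ² - 1 - 2 = 49 - 3 ≡ 2; y = λ·(1 - 2) - 0 ≡ 4. → (2, 4)
4P: (2, 4) + (2, 7): same x and y₁ ≡ -y₂, so the sum is O.
4P = O, so the order is 4.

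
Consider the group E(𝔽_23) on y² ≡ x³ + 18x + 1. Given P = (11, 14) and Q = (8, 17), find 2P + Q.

(11, 9)

First 2P:
Repeated addition: build up to 2P.
2P: tangent at (11, 14): λ = (3·11² + 18)/(2·14) ≡ 13/5. 5⁻¹ ≡ 14 (mod 23), so λ ≡ 13·14 ≡ 21.
  x = λ² - 11 - 11 = 441 - 22 ≡ 5; y = λ·(11 - 5) - 14 ≡ 20. → (5, 20)
2P = (5, 20).
Finally 2P + Q:
(5, 20) + (8, 17). λ = (17 - 20)/(8 - 5) ≡ 20/3 mod 23. 3⁻¹ ≡ 8 (mod 23), so λ ≡ 22.
  x = λ² - 5 - 8 = 484 - 13 ≡ 11; y = λ·(5 - 11) - 20 ≡ 9. → (11, 9)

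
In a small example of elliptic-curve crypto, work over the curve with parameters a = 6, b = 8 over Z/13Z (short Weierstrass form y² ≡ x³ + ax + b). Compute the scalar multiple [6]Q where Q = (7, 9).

Repeated addition: build up to 6Q.
2Q: tangent at (7, 9): λ = (3·7² + 6)/(2·9) ≡ 10/5. 5⁻¹ ≡ 8 (mod 13), so λ ≡ 10·8 ≡ 2.
  x = λ² - 7 - 7 = 4 - 14 ≡ 3; y = λ·(7 - 3) - 9 ≡ 12. → (3, 12)
3Q: (3, 12) + (7, 9). λ = (9 - 12)/(7 - 3) ≡ 10/4 mod 13. 4⁻¹ ≡ 10 (mod 13), so λ ≡ 9.
  x = λ² - 3 - 7 = 81 - 10 ≡ 6; y = λ·(3 - 6) - 12 ≡ 0. → (6, 0)
4Q: (6, 0) + (7, 9). λ = (9 - 0)/(7 - 6) ≡ 9/1 mod 13. 1⁻¹ ≡ 1 (mod 13), so λ ≡ 9.
  x = λ² - 6 - 7 = 81 - 13 ≡ 3; y = λ·(6 - 3) - 0 ≡ 1. → (3, 1)
5Q: (3, 1) + (7, 9). λ = (9 - 1)/(7 - 3) ≡ 8/4 mod 13. 4⁻¹ ≡ 10 (mod 13), so λ ≡ 2.
  x = λ² - 3 - 7 = 4 - 10 ≡ 7; y = λ·(3 - 7) - 1 ≡ 4. → (7, 4)
6Q: (7, 4) + (7, 9): same x and y₁ ≡ -y₂, so the sum is 𝒪.

O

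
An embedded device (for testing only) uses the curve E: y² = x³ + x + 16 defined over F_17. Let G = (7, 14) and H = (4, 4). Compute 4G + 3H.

First 4G:
Double-and-add on 4 = (100)₂. Start with G = (7, 14) for the leading 1-bit.
double: tangent at (7, 14): λ = (3·7² + 1)/(2·14) ≡ 12/11. 11⁻¹ ≡ 14 (mod 17), so λ ≡ 12·14 ≡ 15.
  x = λ² - 7 - 7 = 225 - 14 ≡ 7; y = λ·(7 - 7) - 14 ≡ 3. → (7, 3)
double: tangent at (7, 3): λ = (3·7² + 1)/(2·3) ≡ 12/6. 6⁻¹ ≡ 3 (mod 17), so λ ≡ 12·3 ≡ 2.
  x = λ² - 7 - 7 = 4 - 14 ≡ 7; y = λ·(7 - 7) - 3 ≡ 14. → (7, 14)
4G = (7, 14).
Next 3H:
Repeated addition: build up to 3H.
2H: tangent at (4, 4): λ = (3·4² + 1)/(2·4) ≡ 15/8. 8⁻¹ ≡ 15 (mod 17) since 8·15 = 120 ≡ 1, so λ ≡ 15·15 ≡ 4.
  x = λ² - 4 - 4 = 16 - 8 ≡ 8; y = λ·(4 - 8) - 4 ≡ 14. → (8, 14)
3H: (8, 14) + (4, 4). λ = (4 - 14)/(4 - 8) ≡ 7/13 mod 17. 13⁻¹ ≡ 4 (mod 17), so λ ≡ 11.
  x = λ² - 8 - 4 = 121 - 12 ≡ 7; y = λ·(8 - 7) - 14 ≡ 14. → (7, 14)
3H = (7, 14).
Finally 4G + 3H:
tangent at (7, 14): λ = (3·7² + 1)/(2·14) ≡ 12/11. 11⁻¹ ≡ 14 (mod 17), so λ ≡ 12·14 ≡ 15.
  x = λ² - 7 - 7 = 225 - 14 ≡ 7; y = λ·(7 - 7) - 14 ≡ 3. → (7, 3)

(7, 3)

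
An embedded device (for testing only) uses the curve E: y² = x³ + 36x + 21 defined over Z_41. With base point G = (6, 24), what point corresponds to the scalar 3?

(7, 1)

Repeated addition: build up to 3G.
2G: tangent at (6, 24): λ = (3·6² + 36)/(2·24) ≡ 21/7. 7⁻¹ ≡ 6 (mod 41), so λ ≡ 21·6 ≡ 3.
  x = λ² - 6 - 6 = 9 - 12 ≡ 38; y = λ·(6 - 38) - 24 ≡ 3. → (38, 3)
3G: (38, 3) + (6, 24). λ = (24 - 3)/(6 - 38) ≡ 21/9 mod 41. 9⁻¹ ≡ 32 (mod 41), so λ ≡ 16.
  x = λ² - 38 - 6 = 256 - 44 ≡ 7; y = λ·(38 - 7) - 3 ≡ 1. → (7, 1)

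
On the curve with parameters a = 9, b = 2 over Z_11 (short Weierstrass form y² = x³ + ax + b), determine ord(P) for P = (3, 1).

2P: tangent at (3, 1): λ = (3·3² + 9)/(2·1) ≡ 3/2. 2⁻¹ ≡ 6 (mod 11) since 2·6 = 12 ≡ 1, so λ ≡ 3·6 ≡ 7.
  x = λ² - 3 - 3 = 49 - 6 ≡ 10; y = λ·(3 - 10) - 1 ≡ 5. → (10, 5)
3P: (10, 5) + (3, 1). λ = (1 - 5)/(3 - 10) ≡ 7/4 mod 11. 4⁻¹ ≡ 3 (mod 11), so λ ≡ 10.
  x = λ² - 10 - 3 = 100 - 13 ≡ 10; y = λ·(10 - 10) - 5 ≡ 6. → (10, 6)
4P: (10, 6) + (3, 1). λ = (1 - 6)/(3 - 10) ≡ 6/4 mod 11. 4⁻¹ ≡ 3 (mod 11) since 4·3 = 12 ≡ 1, so λ ≡ 7.
  x = λ² - 10 - 3 = 49 - 13 ≡ 3; y = λ·(10 - 3) - 6 ≡ 10. → (3, 10)
5P: (3, 10) + (3, 1): same x and y₁ ≡ -y₂, so the sum is O.
5P = O, so the order is 5.

5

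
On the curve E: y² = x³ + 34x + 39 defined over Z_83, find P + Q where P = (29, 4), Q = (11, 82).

(71, 12)

(29, 4) + (11, 82). λ = (82 - 4)/(11 - 29) ≡ 78/65 mod 83. 65⁻¹ ≡ 23 (mod 83), so λ ≡ 51.
  x = λ² - 29 - 11 = 2601 - 40 ≡ 71; y = λ·(29 - 71) - 4 ≡ 12. → (71, 12)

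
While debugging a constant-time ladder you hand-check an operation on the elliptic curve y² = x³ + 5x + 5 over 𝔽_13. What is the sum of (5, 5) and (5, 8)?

O

The two points share x = 5 and their y-coordinates satisfy 5 + 8 ≡ 0 (mod 13), so they are inverses. Their sum is 𝒪.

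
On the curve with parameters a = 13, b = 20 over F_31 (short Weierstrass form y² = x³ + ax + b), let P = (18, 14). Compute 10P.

(18, 14)

Repeated addition: build up to 10P.
2P: tangent at (18, 14): λ = (3·18² + 13)/(2·14) ≡ 24/28. 28⁻¹ ≡ 10 (mod 31), so λ ≡ 24·10 ≡ 23.
  x = λ² - 18 - 18 = 529 - 36 ≡ 28; y = λ·(18 - 28) - 14 ≡ 4. → (28, 4)
3P: (28, 4) + (18, 14). λ = (14 - 4)/(18 - 28) ≡ 10/21 mod 31. 21⁻¹ ≡ 3 (mod 31), so λ ≡ 30.
  x = λ² - 28 - 18 = 900 - 46 ≡ 17; y = λ·(28 - 17) - 4 ≡ 16. → (17, 16)
4P: (17, 16) + (18, 14). λ = (14 - 16)/(18 - 17) ≡ 29/1 mod 31. 1⁻¹ ≡ 1 (mod 31) since 1·1 = 1 ≡ 1, so λ ≡ 29.
  x = λ² - 17 - 18 = 841 - 35 ≡ 0; y = λ·(17 - 0) - 16 ≡ 12. → (0, 12)
5P: (0, 12) + (18, 14). λ = (14 - 12)/(18 - 0) ≡ 2/18 mod 31. 18⁻¹ ≡ 19 (mod 31), so λ ≡ 7.
  x = λ² - 0 - 18 = 49 - 18 ≡ 0; y = λ·(0 - 0) - 12 ≡ 19. → (0, 19)
6P: (0, 19) + (18, 14). λ = (14 - 19)/(18 - 0) ≡ 26/18 mod 31. 18⁻¹ ≡ 19 (mod 31) since 18·19 = 342 ≡ 1, so λ ≡ 29.
  x = λ² - 0 - 18 = 841 - 18 ≡ 17; y = λ·(0 - 17) - 19 ≡ 15. → (17, 15)
7P: (17, 15) + (18, 14). λ = (14 - 15)/(18 - 17) ≡ 30/1 mod 31. 1⁻¹ ≡ 1 (mod 31), so λ ≡ 30.
  x = λ² - 17 - 18 = 900 - 35 ≡ 28; y = λ·(17 - 28) - 15 ≡ 27. → (28, 27)
8P: (28, 27) + (18, 14). λ = (14 - 27)/(18 - 28) ≡ 18/21 mod 31. 21⁻¹ ≡ 3 (mod 31), so λ ≡ 23.
  x = λ² - 28 - 18 = 529 - 46 ≡ 18; y = λ·(28 - 18) - 27 ≡ 17. → (18, 17)
9P: (18, 17) + (18, 14): same x and y₁ ≡ -y₂, so the sum is 𝒪.
10P: 𝒪 + (18, 14) = (18, 14) (identity).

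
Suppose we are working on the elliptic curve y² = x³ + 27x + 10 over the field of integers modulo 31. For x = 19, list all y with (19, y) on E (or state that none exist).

x³ + 27x + 10 = 7382 ≡ 4 (mod 31).
Square roots of 4 mod 31: 2 and 29 (since 2² = 4 ≡ 4).

2, 29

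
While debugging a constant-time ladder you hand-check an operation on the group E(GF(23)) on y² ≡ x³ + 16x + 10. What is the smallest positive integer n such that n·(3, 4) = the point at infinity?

2P: tangent at (3, 4): λ = (3·3² + 16)/(2·4) ≡ 20/8. 8⁻¹ ≡ 3 (mod 23), so λ ≡ 20·3 ≡ 14.
  x = λ² - 3 - 3 = 196 - 6 ≡ 6; y = λ·(3 - 6) - 4 ≡ 0. → (6, 0)
3P: (6, 0) + (3, 4). λ = (4 - 0)/(3 - 6) ≡ 4/20 mod 23. 20⁻¹ ≡ 15 (mod 23) since 20·15 = 300 ≡ 1, so λ ≡ 14.
  x = λ² - 6 - 3 = 196 - 9 ≡ 3; y = λ·(6 - 3) - 0 ≡ 19. → (3, 19)
4P: (3, 19) + (3, 4): same x and y₁ ≡ -y₂, so the sum is the point at infinity.
4P = the point at infinity, so the order is 4.

4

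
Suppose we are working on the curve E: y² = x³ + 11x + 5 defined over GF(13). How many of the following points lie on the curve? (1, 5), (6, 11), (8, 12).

0

(1, 5): 5² ≡ 12, rhs ≡ 4 → off.
(6, 11): 11² ≡ 4, rhs ≡ 1 → off.
(8, 12): 12² ≡ 1, rhs ≡ 7 → off.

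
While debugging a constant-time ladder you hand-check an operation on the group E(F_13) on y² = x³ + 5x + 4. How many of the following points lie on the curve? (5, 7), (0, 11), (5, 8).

1

(5, 7): 7² ≡ 10, rhs ≡ 11 → off.
(0, 11): 11² ≡ 4, rhs ≡ 4 → on.
(5, 8): 8² ≡ 12, rhs ≡ 11 → off.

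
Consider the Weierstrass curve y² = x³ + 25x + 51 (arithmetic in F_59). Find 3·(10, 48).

Write G = (10, 48).
Repeated addition: build up to 3G.
2G: tangent at (10, 48): λ = (3·10² + 25)/(2·48) ≡ 30/37. 37⁻¹ ≡ 8 (mod 59) since 37·8 = 296 ≡ 1, so λ ≡ 30·8 ≡ 4.
  x = λ² - 10 - 10 = 16 - 20 ≡ 55; y = λ·(10 - 55) - 48 ≡ 8. → (55, 8)
3G: (55, 8) + (10, 48). λ = (48 - 8)/(10 - 55) ≡ 40/14 mod 59. 14⁻¹ ≡ 38 (mod 59), so λ ≡ 45.
  x = λ² - 55 - 10 = 2025 - 65 ≡ 13; y = λ·(55 - 13) - 8 ≡ 53. → (13, 53)

(13, 53)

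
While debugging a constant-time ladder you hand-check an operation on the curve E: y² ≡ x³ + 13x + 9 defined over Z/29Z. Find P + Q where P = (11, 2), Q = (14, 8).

(8, 4)

(11, 2) + (14, 8). λ = (8 - 2)/(14 - 11) ≡ 6/3 mod 29. 3⁻¹ ≡ 10 (mod 29), so λ ≡ 2.
  x = λ² - 11 - 14 = 4 - 25 ≡ 8; y = λ·(11 - 8) - 2 ≡ 4. → (8, 4)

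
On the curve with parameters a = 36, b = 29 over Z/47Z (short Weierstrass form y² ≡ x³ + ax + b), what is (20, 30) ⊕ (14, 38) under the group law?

(20, 17)

(20, 30) + (14, 38). λ = (38 - 30)/(14 - 20) ≡ 8/41 mod 47. 41⁻¹ ≡ 39 (mod 47), so λ ≡ 30.
  x = λ² - 20 - 14 = 900 - 34 ≡ 20; y = λ·(20 - 20) - 30 ≡ 17. → (20, 17)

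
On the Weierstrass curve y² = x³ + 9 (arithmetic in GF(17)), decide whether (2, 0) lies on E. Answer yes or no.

y² = 0² ≡ 0; x³ + 0x + 9 = 17 ≡ 0 (mod 17). 0 = 0.

yes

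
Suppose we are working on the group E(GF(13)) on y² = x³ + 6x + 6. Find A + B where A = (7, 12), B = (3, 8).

(4, 4)

(7, 12) + (3, 8). λ = (8 - 12)/(3 - 7) ≡ 9/9 mod 13. 9⁻¹ ≡ 3 (mod 13) since 9·3 = 27 ≡ 1, so λ ≡ 1.
  x = λ² - 7 - 3 = 1 - 10 ≡ 4; y = λ·(7 - 4) - 12 ≡ 4. → (4, 4)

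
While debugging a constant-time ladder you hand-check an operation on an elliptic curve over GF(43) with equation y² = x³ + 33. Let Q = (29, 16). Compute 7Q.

Repeated addition: build up to 7Q.
2Q: tangent at (29, 16): λ = (3·29² + 0)/(2·16) ≡ 29/32. 32⁻¹ ≡ 39 (mod 43), so λ ≡ 29·39 ≡ 13.
  x = λ² - 29 - 29 = 169 - 58 ≡ 25; y = λ·(29 - 25) - 16 ≡ 36. → (25, 36)
3Q: (25, 36) + (29, 16). λ = (16 - 36)/(29 - 25) ≡ 23/4 mod 43. 4⁻¹ ≡ 11 (mod 43), so λ ≡ 38.
  x = λ² - 25 - 29 = 1444 - 54 ≡ 14; y = λ·(25 - 14) - 36 ≡ 38. → (14, 38)
4Q: (14, 38) + (29, 16). λ = (16 - 38)/(29 - 14) ≡ 21/15 mod 43. 15⁻¹ ≡ 23 (mod 43), so λ ≡ 10.
  x = λ² - 14 - 29 = 100 - 43 ≡ 14; y = λ·(14 - 14) - 38 ≡ 5. → (14, 5)
5Q: (14, 5) + (29, 16). λ = (16 - 5)/(29 - 14) ≡ 11/15 mod 43. 15⁻¹ ≡ 23 (mod 43) since 15·23 = 345 ≡ 1, so λ ≡ 38.
  x = λ² - 14 - 29 = 1444 - 43 ≡ 25; y = λ·(14 - 25) - 5 ≡ 7. → (25, 7)
6Q: (25, 7) + (29, 16). λ = (16 - 7)/(29 - 25) ≡ 9/4 mod 43. 4⁻¹ ≡ 11 (mod 43) since 4·11 = 44 ≡ 1, so λ ≡ 13.
  x = λ² - 25 - 29 = 169 - 54 ≡ 29; y = λ·(25 - 29) - 7 ≡ 27. → (29, 27)
7Q: (29, 27) + (29, 16): same x and y₁ ≡ -y₂, so the sum is ∞.

O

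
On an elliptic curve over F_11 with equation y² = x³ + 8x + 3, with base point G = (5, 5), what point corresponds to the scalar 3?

Repeated addition: build up to 3G.
2G: tangent at (5, 5): λ = (3·5² + 8)/(2·5) ≡ 6/10. 10⁻¹ ≡ 10 (mod 11) since 10·10 = 100 ≡ 1, so λ ≡ 6·10 ≡ 5.
  x = λ² - 5 - 5 = 25 - 10 ≡ 4; y = λ·(5 - 4) - 5 ≡ 0. → (4, 0)
3G: (4, 0) + (5, 5). λ = (5 - 0)/(5 - 4) ≡ 5/1 mod 11. 1⁻¹ ≡ 1 (mod 11) since 1·1 = 1 ≡ 1, so λ ≡ 5.
  x = λ² - 4 - 5 = 25 - 9 ≡ 5; y = λ·(4 - 5) - 0 ≡ 6. → (5, 6)

(5, 6)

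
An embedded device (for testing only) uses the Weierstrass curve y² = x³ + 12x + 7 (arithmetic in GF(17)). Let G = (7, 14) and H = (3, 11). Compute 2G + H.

(12, 3)

First 2G:
Repeated addition: build up to 2G.
2G: tangent at (7, 14): λ = (3·7² + 12)/(2·14) ≡ 6/11. 11⁻¹ ≡ 14 (mod 17), so λ ≡ 6·14 ≡ 16.
  x = λ² - 7 - 7 = 256 - 14 ≡ 4; y = λ·(7 - 4) - 14 ≡ 0. → (4, 0)
2G = (4, 0).
Finally 2G + H:
(4, 0) + (3, 11). λ = (11 - 0)/(3 - 4) ≡ 11/16 mod 17. 16⁻¹ ≡ 16 (mod 17), so λ ≡ 6.
  x = λ² - 4 - 3 = 36 - 7 ≡ 12; y = λ·(4 - 12) - 0 ≡ 3. → (12, 3)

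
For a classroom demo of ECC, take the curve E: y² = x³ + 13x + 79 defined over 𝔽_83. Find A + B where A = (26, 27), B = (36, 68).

(32, 48)

(26, 27) + (36, 68). λ = (68 - 27)/(36 - 26) ≡ 41/10 mod 83. 10⁻¹ ≡ 25 (mod 83) since 10·25 = 250 ≡ 1, so λ ≡ 29.
  x = λ² - 26 - 36 = 841 - 62 ≡ 32; y = λ·(26 - 32) - 27 ≡ 48. → (32, 48)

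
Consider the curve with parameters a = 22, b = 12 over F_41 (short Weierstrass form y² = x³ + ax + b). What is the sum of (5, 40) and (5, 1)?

O

The two points share x = 5 and their y-coordinates satisfy 40 + 1 ≡ 0 (mod 41), so they are inverses. Their sum is the point at infinity.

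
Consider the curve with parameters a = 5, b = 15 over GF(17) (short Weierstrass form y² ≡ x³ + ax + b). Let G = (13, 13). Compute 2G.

tangent at (13, 13): λ = (3·13² + 5)/(2·13) ≡ 2/9. 9⁻¹ ≡ 2 (mod 17), so λ ≡ 2·2 ≡ 4.
  x = λ² - 13 - 13 = 16 - 26 ≡ 7; y = λ·(13 - 7) - 13 ≡ 11. → (7, 11)

(7, 11)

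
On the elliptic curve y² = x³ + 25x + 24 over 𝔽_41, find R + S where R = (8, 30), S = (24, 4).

(11, 21)

(8, 30) + (24, 4). λ = (4 - 30)/(24 - 8) ≡ 15/16 mod 41. 16⁻¹ ≡ 18 (mod 41), so λ ≡ 24.
  x = λ² - 8 - 24 = 576 - 32 ≡ 11; y = λ·(8 - 11) - 30 ≡ 21. → (11, 21)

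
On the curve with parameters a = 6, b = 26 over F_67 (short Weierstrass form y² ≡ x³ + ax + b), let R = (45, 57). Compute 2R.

tangent at (45, 57): λ = (3·45² + 6)/(2·57) ≡ 51/47. 47⁻¹ ≡ 10 (mod 67) since 47·10 = 470 ≡ 1, so λ ≡ 51·10 ≡ 41.
  x = λ² - 45 - 45 = 1681 - 90 ≡ 50; y = λ·(45 - 50) - 57 ≡ 6. → (50, 6)

(50, 6)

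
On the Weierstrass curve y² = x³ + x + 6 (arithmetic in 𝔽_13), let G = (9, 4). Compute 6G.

Repeated addition: build up to 6G.
2G: tangent at (9, 4): λ = (3·9² + 1)/(2·4) ≡ 10/8. 8⁻¹ ≡ 5 (mod 13) since 8·5 = 40 ≡ 1, so λ ≡ 10·5 ≡ 11.
  x = λ² - 9 - 9 = 121 - 18 ≡ 12; y = λ·(9 - 12) - 4 ≡ 2. → (12, 2)
3G: (12, 2) + (9, 4). λ = (4 - 2)/(9 - 12) ≡ 2/10 mod 13. 10⁻¹ ≡ 4 (mod 13), so λ ≡ 8.
  x = λ² - 12 - 9 = 64 - 21 ≡ 4; y = λ·(12 - 4) - 2 ≡ 10. → (4, 10)
4G: (4, 10) + (9, 4). λ = (4 - 10)/(9 - 4) ≡ 7/5 mod 13. 5⁻¹ ≡ 8 (mod 13) since 5·8 = 40 ≡ 1, so λ ≡ 4.
  x = λ² - 4 - 9 = 16 - 13 ≡ 3; y = λ·(4 - 3) - 10 ≡ 7. → (3, 7)
5G: (3, 7) + (9, 4). λ = (4 - 7)/(9 - 3) ≡ 10/6 mod 13. 6⁻¹ ≡ 11 (mod 13), so λ ≡ 6.
  x = λ² - 3 - 9 = 36 - 12 ≡ 11; y = λ·(3 - 11) - 7 ≡ 10. → (11, 10)
6G: (11, 10) + (9, 4). λ = (4 - 10)/(9 - 11) ≡ 7/11 mod 13. 11⁻¹ ≡ 6 (mod 13), so λ ≡ 3.
  x = λ² - 11 - 9 = 9 - 20 ≡ 2; y = λ·(11 - 2) - 10 ≡ 4. → (2, 4)

(2, 4)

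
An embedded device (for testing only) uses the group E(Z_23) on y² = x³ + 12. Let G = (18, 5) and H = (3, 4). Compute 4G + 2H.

(0, 14)

First 4G:
Double-and-add on 4 = (100)₂. Start with G = (18, 5) for the leading 1-bit.
double: tangent at (18, 5): λ = (3·18² + 0)/(2·5) ≡ 6/10. 10⁻¹ ≡ 7 (mod 23) since 10·7 = 70 ≡ 1, so λ ≡ 6·7 ≡ 19.
  x = λ² - 18 - 18 = 361 - 36 ≡ 3; y = λ·(18 - 3) - 5 ≡ 4. → (3, 4)
double: tangent at (3, 4): λ = (3·3² + 0)/(2·4) ≡ 4/8. 8⁻¹ ≡ 3 (mod 23), so λ ≡ 4·3 ≡ 12.
  x = λ² - 3 - 3 = 144 - 6 ≡ 0; y = λ·(3 - 0) - 4 ≡ 9. → (0, 9)
4G = (0, 9).
Next 2H:
Repeated addition: build up to 2H.
2H: tangent at (3, 4): λ = (3·3² + 0)/(2·4) ≡ 4/8. 8⁻¹ ≡ 3 (mod 23), so λ ≡ 4·3 ≡ 12.
  x = λ² - 3 - 3 = 144 - 6 ≡ 0; y = λ·(3 - 0) - 4 ≡ 9. → (0, 9)
2H = (0, 9).
Finally 4G + 2H:
tangent at (0, 9): λ = (3·0² + 0)/(2·9) ≡ 0/18. 18⁻¹ ≡ 9 (mod 23), so λ ≡ 0·9 ≡ 0.
  x = λ² - 0 - 0 = 0 - 0 ≡ 0; y = λ·(0 - 0) - 9 ≡ 14. → (0, 14)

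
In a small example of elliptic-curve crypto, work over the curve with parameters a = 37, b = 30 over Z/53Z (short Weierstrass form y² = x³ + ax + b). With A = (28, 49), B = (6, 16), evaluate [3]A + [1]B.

(23, 13)

First 3A:
Repeated addition: build up to 3A.
2A: tangent at (28, 49): λ = (3·28² + 37)/(2·49) ≡ 4/45. 45⁻¹ ≡ 33 (mod 53), so λ ≡ 4·33 ≡ 26.
  x = λ² - 28 - 28 = 676 - 56 ≡ 37; y = λ·(28 - 37) - 49 ≡ 35. → (37, 35)
3A: (37, 35) + (28, 49). λ = (49 - 35)/(28 - 37) ≡ 14/44 mod 53. 44⁻¹ ≡ 47 (mod 53), so λ ≡ 22.
  x = λ² - 37 - 28 = 484 - 65 ≡ 48; y = λ·(37 - 48) - 35 ≡ 41. → (48, 41)
3A = (48, 41).
Finally 3A + B:
(48, 41) + (6, 16). λ = (16 - 41)/(6 - 48) ≡ 28/11 mod 53. 11⁻¹ ≡ 29 (mod 53), so λ ≡ 17.
  x = λ² - 48 - 6 = 289 - 54 ≡ 23; y = λ·(48 - 23) - 41 ≡ 13. → (23, 13)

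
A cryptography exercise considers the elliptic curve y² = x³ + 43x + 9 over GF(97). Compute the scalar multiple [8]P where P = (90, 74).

(43, 51)

Double-and-add on 8 = (1000)₂. Start with P = (90, 74) for the leading 1-bit.
double: tangent at (90, 74): λ = (3·90² + 43)/(2·74) ≡ 93/51. 51⁻¹ ≡ 78 (mod 97), so λ ≡ 93·78 ≡ 76.
  x = λ² - 90 - 90 = 5776 - 180 ≡ 67; y = λ·(90 - 67) - 74 ≡ 25. → (67, 25)
double: tangent at (67, 25): λ = (3·67² + 43)/(2·25) ≡ 27/50. 50⁻¹ ≡ 33 (mod 97), so λ ≡ 27·33 ≡ 18.
  x = λ² - 67 - 67 = 324 - 134 ≡ 93; y = λ·(67 - 93) - 25 ≡ 89. → (93, 89)
double: tangent at (93, 89): λ = (3·93² + 43)/(2·89) ≡ 91/81. 81⁻¹ ≡ 6 (mod 97) since 81·6 = 486 ≡ 1, so λ ≡ 91·6 ≡ 61.
  x = λ² - 93 - 93 = 3721 - 186 ≡ 43; y = λ·(93 - 43) - 89 ≡ 51. → (43, 51)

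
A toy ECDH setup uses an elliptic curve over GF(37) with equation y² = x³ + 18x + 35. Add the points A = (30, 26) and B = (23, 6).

(5, 19)

(30, 26) + (23, 6). λ = (6 - 26)/(23 - 30) ≡ 17/30 mod 37. 30⁻¹ ≡ 21 (mod 37), so λ ≡ 24.
  x = λ² - 30 - 23 = 576 - 53 ≡ 5; y = λ·(30 - 5) - 26 ≡ 19. → (5, 19)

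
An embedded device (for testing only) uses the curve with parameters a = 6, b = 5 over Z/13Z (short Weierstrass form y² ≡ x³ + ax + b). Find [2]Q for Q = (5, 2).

(6, 7)

tangent at (5, 2): λ = (3·5² + 6)/(2·2) ≡ 3/4. 4⁻¹ ≡ 10 (mod 13) since 4·10 = 40 ≡ 1, so λ ≡ 3·10 ≡ 4.
  x = λ² - 5 - 5 = 16 - 10 ≡ 6; y = λ·(5 - 6) - 2 ≡ 7. → (6, 7)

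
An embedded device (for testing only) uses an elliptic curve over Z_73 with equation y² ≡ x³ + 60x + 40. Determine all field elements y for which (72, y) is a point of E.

x³ + 60x + 40 = 377608 ≡ 52 (mod 73).
52 is a non-residue mod 73; no y exists.

none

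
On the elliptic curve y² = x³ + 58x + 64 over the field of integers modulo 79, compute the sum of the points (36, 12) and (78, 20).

(36, 12) + (78, 20). λ = (20 - 12)/(78 - 36) ≡ 8/42 mod 79. 42⁻¹ ≡ 32 (mod 79), so λ ≡ 19.
  x = λ² - 36 - 78 = 361 - 114 ≡ 10; y = λ·(36 - 10) - 12 ≡ 8. → (10, 8)

(10, 8)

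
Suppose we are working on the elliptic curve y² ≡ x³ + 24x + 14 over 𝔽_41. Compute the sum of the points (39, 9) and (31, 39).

(39, 9) + (31, 39). λ = (39 - 9)/(31 - 39) ≡ 30/33 mod 41. 33⁻¹ ≡ 5 (mod 41) since 33·5 = 165 ≡ 1, so λ ≡ 27.
  x = λ² - 39 - 31 = 729 - 70 ≡ 3; y = λ·(39 - 3) - 9 ≡ 20. → (3, 20)

(3, 20)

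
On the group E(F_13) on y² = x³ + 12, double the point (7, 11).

tangent at (7, 11): λ = (3·7² + 0)/(2·11) ≡ 4/9. 9⁻¹ ≡ 3 (mod 13), so λ ≡ 4·3 ≡ 12.
  x = λ² - 7 - 7 = 144 - 14 ≡ 0; y = λ·(7 - 0) - 11 ≡ 8. → (0, 8)

(0, 8)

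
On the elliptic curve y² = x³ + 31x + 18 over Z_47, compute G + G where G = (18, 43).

tangent at (18, 43): λ = (3·18² + 31)/(2·43) ≡ 16/39. 39⁻¹ ≡ 41 (mod 47) since 39·41 = 1599 ≡ 1, so λ ≡ 16·41 ≡ 45.
  x = λ² - 18 - 18 = 2025 - 36 ≡ 15; y = λ·(18 - 15) - 43 ≡ 45. → (15, 45)

(15, 45)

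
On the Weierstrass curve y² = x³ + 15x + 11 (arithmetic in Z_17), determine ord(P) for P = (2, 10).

12

2P: tangent at (2, 10): λ = (3·2² + 15)/(2·10) ≡ 10/3. 3⁻¹ ≡ 6 (mod 17) since 3·6 = 18 ≡ 1, so λ ≡ 10·6 ≡ 9.
  x = λ² - 2 - 2 = 81 - 4 ≡ 9; y = λ·(2 - 9) - 10 ≡ 12. → (9, 12)
3P: (9, 12) + (2, 10). λ = (10 - 12)/(2 - 9) ≡ 15/10 mod 17. 10⁻¹ ≡ 12 (mod 17), so λ ≡ 10.
  x = λ² - 9 - 2 = 100 - 11 ≡ 4; y = λ·(9 - 4) - 12 ≡ 4. → (4, 4)
4P: (4, 4) + (2, 10). λ = (10 - 4)/(2 - 4) ≡ 6/15 mod 17. 15⁻¹ ≡ 8 (mod 17) since 15·8 = 120 ≡ 1, so λ ≡ 14.
  x = λ² - 4 - 2 = 196 - 6 ≡ 3; y = λ·(4 - 3) - 4 ≡ 10. → (3, 10)
5P: (3, 10) + (2, 10). λ = (10 - 10)/(2 - 3) ≡ 0/16 mod 17. 16⁻¹ ≡ 16 (mod 17), so λ ≡ 0.
  x = λ² - 3 - 2 = 0 - 5 ≡ 12; y = λ·(3 - 12) - 10 ≡ 7. → (12, 7)
6P: (12, 7) + (2, 10). λ = (10 - 7)/(2 - 12) ≡ 3/7 mod 17. 7⁻¹ ≡ 5 (mod 17) since 7·5 = 35 ≡ 1, so λ ≡ 15.
  x = λ² - 12 - 2 = 225 - 14 ≡ 7; y = λ·(12 - 7) - 7 ≡ 0. → (7, 0)
7P: (7, 0) + (2, 10). λ = (10 - 0)/(2 - 7) ≡ 10/12 mod 17. 12⁻¹ ≡ 10 (mod 17), so λ ≡ 15.
  x = λ² - 7 - 2 = 225 - 9 ≡ 12; y = λ·(7 - 12) - 0 ≡ 10. → (12, 10)
8P: (12, 10) + (2, 10). λ = (10 - 10)/(2 - 12) ≡ 0/7 mod 17. 7⁻¹ ≡ 5 (mod 17), so λ ≡ 0.
  x = λ² - 12 - 2 = 0 - 14 ≡ 3; y = λ·(12 - 3) - 10 ≡ 7. → (3, 7)
9P: (3, 7) + (2, 10). λ = (10 - 7)/(2 - 3) ≡ 3/16 mod 17. 16⁻¹ ≡ 16 (mod 17) since 16·16 = 256 ≡ 1, so λ ≡ 14.
  x = λ² - 3 - 2 = 196 - 5 ≡ 4; y = λ·(3 - 4) - 7 ≡ 13. → (4, 13)
10P: (4, 13) + (2, 10). λ = (10 - 13)/(2 - 4) ≡ 14/15 mod 17. 15⁻¹ ≡ 8 (mod 17), so λ ≡ 10.
  x = λ² - 4 - 2 = 100 - 6 ≡ 9; y = λ·(4 - 9) - 13 ≡ 5. → (9, 5)
11P: (9, 5) + (2, 10). λ = (10 - 5)/(2 - 9) ≡ 5/10 mod 17. 10⁻¹ ≡ 12 (mod 17), so λ ≡ 9.
  x = λ² - 9 - 2 = 81 - 11 ≡ 2; y = λ·(9 - 2) - 5 ≡ 7. → (2, 7)
12P: (2, 7) + (2, 10): same x and y₁ ≡ -y₂, so the sum is the point at infinity.
12P = the point at infinity, so the order is 12.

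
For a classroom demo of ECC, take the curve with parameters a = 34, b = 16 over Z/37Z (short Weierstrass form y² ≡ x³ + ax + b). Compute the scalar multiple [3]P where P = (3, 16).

(15, 33)

Repeated addition: build up to 3P.
2P: tangent at (3, 16): λ = (3·3² + 34)/(2·16) ≡ 24/32. 32⁻¹ ≡ 22 (mod 37) since 32·22 = 704 ≡ 1, so λ ≡ 24·22 ≡ 10.
  x = λ² - 3 - 3 = 100 - 6 ≡ 20; y = λ·(3 - 20) - 16 ≡ 36. → (20, 36)
3P: (20, 36) + (3, 16). λ = (16 - 36)/(3 - 20) ≡ 17/20 mod 37. 20⁻¹ ≡ 13 (mod 37), so λ ≡ 36.
  x = λ² - 20 - 3 = 1296 - 23 ≡ 15; y = λ·(20 - 15) - 36 ≡ 33. → (15, 33)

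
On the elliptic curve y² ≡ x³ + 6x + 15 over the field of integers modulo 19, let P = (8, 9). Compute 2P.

(10, 7)

tangent at (8, 9): λ = (3·8² + 6)/(2·9) ≡ 8/18. 18⁻¹ ≡ 18 (mod 19), so λ ≡ 8·18 ≡ 11.
  x = λ² - 8 - 8 = 121 - 16 ≡ 10; y = λ·(8 - 10) - 9 ≡ 7. → (10, 7)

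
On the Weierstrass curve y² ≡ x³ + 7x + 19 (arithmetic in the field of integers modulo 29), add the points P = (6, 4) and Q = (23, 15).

(24, 27)

(6, 4) + (23, 15). λ = (15 - 4)/(23 - 6) ≡ 11/17 mod 29. 17⁻¹ ≡ 12 (mod 29), so λ ≡ 16.
  x = λ² - 6 - 23 = 256 - 29 ≡ 24; y = λ·(6 - 24) - 4 ≡ 27. → (24, 27)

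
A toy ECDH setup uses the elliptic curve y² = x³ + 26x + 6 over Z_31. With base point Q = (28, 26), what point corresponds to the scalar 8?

(14, 13)

Double-and-add on 8 = (1000)₂. Start with Q = (28, 26) for the leading 1-bit.
double: tangent at (28, 26): λ = (3·28² + 26)/(2·26) ≡ 22/21. 21⁻¹ ≡ 3 (mod 31) since 21·3 = 63 ≡ 1, so λ ≡ 22·3 ≡ 4.
  x = λ² - 28 - 28 = 16 - 56 ≡ 22; y = λ·(28 - 22) - 26 ≡ 29. → (22, 29)
double: tangent at (22, 29): λ = (3·22² + 26)/(2·29) ≡ 21/27. 27⁻¹ ≡ 23 (mod 31) since 27·23 = 621 ≡ 1, so λ ≡ 21·23 ≡ 18.
  x = λ² - 22 - 22 = 324 - 44 ≡ 1; y = λ·(22 - 1) - 29 ≡ 8. → (1, 8)
double: tangent at (1, 8): λ = (3·1² + 26)/(2·8) ≡ 29/16. 16⁻¹ ≡ 2 (mod 31) since 16·2 = 32 ≡ 1, so λ ≡ 29·2 ≡ 27.
  x = λ² - 1 - 1 = 729 - 2 ≡ 14; y = λ·(1 - 14) - 8 ≡ 13. → (14, 13)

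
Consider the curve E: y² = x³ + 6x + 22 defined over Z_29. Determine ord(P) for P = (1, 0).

2

2P: (1, 0) + (1, 0): same x and y₁ ≡ -y₂, so the sum is ∞.
2P = ∞, so the order is 2.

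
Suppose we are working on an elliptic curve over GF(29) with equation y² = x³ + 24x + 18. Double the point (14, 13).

(2, 4)

tangent at (14, 13): λ = (3·14² + 24)/(2·13) ≡ 3/26. 26⁻¹ ≡ 19 (mod 29), so λ ≡ 3·19 ≡ 28.
  x = λ² - 14 - 14 = 784 - 28 ≡ 2; y = λ·(14 - 2) - 13 ≡ 4. → (2, 4)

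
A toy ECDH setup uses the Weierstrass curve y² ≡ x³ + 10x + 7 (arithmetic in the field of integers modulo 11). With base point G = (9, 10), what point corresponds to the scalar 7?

(4, 10)

Repeated addition: build up to 7G.
2G: tangent at (9, 10): λ = (3·9² + 10)/(2·10) ≡ 0/9. 9⁻¹ ≡ 5 (mod 11) since 9·5 = 45 ≡ 1, so λ ≡ 0·5 ≡ 0.
  x = λ² - 9 - 9 = 0 - 18 ≡ 4; y = λ·(9 - 4) - 10 ≡ 1. → (4, 1)
3G: (4, 1) + (9, 10). λ = (10 - 1)/(9 - 4) ≡ 9/5 mod 11. 5⁻¹ ≡ 9 (mod 11), so λ ≡ 4.
  x = λ² - 4 - 9 = 16 - 13 ≡ 3; y = λ·(4 - 3) - 1 ≡ 3. → (3, 3)
4G: (3, 3) + (9, 10). λ = (10 - 3)/(9 - 3) ≡ 7/6 mod 11. 6⁻¹ ≡ 2 (mod 11) since 6·2 = 12 ≡ 1, so λ ≡ 3.
  x = λ² - 3 - 9 = 9 - 12 ≡ 8; y = λ·(3 - 8) - 3 ≡ 4. → (8, 4)
5G: (8, 4) + (9, 10). λ = (10 - 4)/(9 - 8) ≡ 6/1 mod 11. 1⁻¹ ≡ 1 (mod 11), so λ ≡ 6.
  x = λ² - 8 - 9 = 36 - 17 ≡ 8; y = λ·(8 - 8) - 4 ≡ 7. → (8, 7)
6G: (8, 7) + (9, 10). λ = (10 - 7)/(9 - 8) ≡ 3/1 mod 11. 1⁻¹ ≡ 1 (mod 11), so λ ≡ 3.
  x = λ² - 8 - 9 = 9 - 17 ≡ 3; y = λ·(8 - 3) - 7 ≡ 8. → (3, 8)
7G: (3, 8) + (9, 10). λ = (10 - 8)/(9 - 3) ≡ 2/6 mod 11. 6⁻¹ ≡ 2 (mod 11) since 6·2 = 12 ≡ 1, so λ ≡ 4.
  x = λ² - 3 - 9 = 16 - 12 ≡ 4; y = λ·(3 - 4) - 8 ≡ 10. → (4, 10)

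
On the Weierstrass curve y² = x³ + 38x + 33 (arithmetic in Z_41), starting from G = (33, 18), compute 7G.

(1, 21)

Double-and-add on 7 = (111)₂. Start with G = (33, 18) for the leading 1-bit.
double: tangent at (33, 18): λ = (3·33² + 38)/(2·18) ≡ 25/36. 36⁻¹ ≡ 8 (mod 41), so λ ≡ 25·8 ≡ 36.
  x = λ² - 33 - 33 = 1296 - 66 ≡ 0; y = λ·(33 - 0) - 18 ≡ 22. → (0, 22)
add G: (0, 22) + (33, 18). λ = (18 - 22)/(33 - 0) ≡ 37/33 mod 41. 33⁻¹ ≡ 5 (mod 41) since 33·5 = 165 ≡ 1, so λ ≡ 21.
  x = λ² - 0 - 33 = 441 - 33 ≡ 39; y = λ·(0 - 39) - 22 ≡ 20. → (39, 20)
double: tangent at (39, 20): λ = (3·39² + 38)/(2·20) ≡ 9/40. 40⁻¹ ≡ 40 (mod 41), so λ ≡ 9·40 ≡ 32.
  x = λ² - 39 - 39 = 1024 - 78 ≡ 3; y = λ·(39 - 3) - 20 ≡ 25. → (3, 25)
add G: (3, 25) + (33, 18). λ = (18 - 25)/(33 - 3) ≡ 34/30 mod 41. 30⁻¹ ≡ 26 (mod 41) since 30·26 = 780 ≡ 1, so λ ≡ 23.
  x = λ² - 3 - 33 = 529 - 36 ≡ 1; y = λ·(3 - 1) - 25 ≡ 21. → (1, 21)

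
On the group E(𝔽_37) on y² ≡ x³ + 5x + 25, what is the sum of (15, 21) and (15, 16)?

O

The two points share x = 15 and their y-coordinates satisfy 21 + 16 ≡ 0 (mod 37), so they are inverses. Their sum is 𝒪.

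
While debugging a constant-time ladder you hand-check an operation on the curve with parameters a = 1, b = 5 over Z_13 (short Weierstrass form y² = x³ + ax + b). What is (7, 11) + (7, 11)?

(3, 10)

tangent at (7, 11): λ = (3·7² + 1)/(2·11) ≡ 5/9. 9⁻¹ ≡ 3 (mod 13), so λ ≡ 5·3 ≡ 2.
  x = λ² - 7 - 7 = 4 - 14 ≡ 3; y = λ·(7 - 3) - 11 ≡ 10. → (3, 10)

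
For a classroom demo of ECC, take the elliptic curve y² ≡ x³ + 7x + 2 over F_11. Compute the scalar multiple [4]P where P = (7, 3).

(10, 7)

Double-and-add on 4 = (100)₂. Start with P = (7, 3) for the leading 1-bit.
double: tangent at (7, 3): λ = (3·7² + 7)/(2·3) ≡ 0/6. 6⁻¹ ≡ 2 (mod 11), so λ ≡ 0·2 ≡ 0.
  x = λ² - 7 - 7 = 0 - 14 ≡ 8; y = λ·(7 - 8) - 3 ≡ 8. → (8, 8)
double: tangent at (8, 8): λ = (3·8² + 7)/(2·8) ≡ 1/5. 5⁻¹ ≡ 9 (mod 11), so λ ≡ 1·9 ≡ 9.
  x = λ² - 8 - 8 = 81 - 16 ≡ 10; y = λ·(8 - 10) - 8 ≡ 7. → (10, 7)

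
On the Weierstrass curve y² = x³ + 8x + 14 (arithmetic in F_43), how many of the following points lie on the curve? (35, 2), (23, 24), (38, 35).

(35, 2): 2² ≡ 4, rhs ≡ 40 → off.
(23, 24): 24² ≡ 17, rhs ≡ 24 → off.
(38, 35): 35² ≡ 21, rhs ≡ 21 → on.

1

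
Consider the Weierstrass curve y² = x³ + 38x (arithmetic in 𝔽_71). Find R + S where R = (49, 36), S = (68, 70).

(49, 36) + (68, 70). λ = (70 - 36)/(68 - 49) ≡ 34/19 mod 71. 19⁻¹ ≡ 15 (mod 71), so λ ≡ 13.
  x = λ² - 49 - 68 = 169 - 117 ≡ 52; y = λ·(49 - 52) - 36 ≡ 67. → (52, 67)

(52, 67)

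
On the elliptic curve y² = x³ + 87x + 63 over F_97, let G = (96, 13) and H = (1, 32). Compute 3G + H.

First 3G:
Repeated addition: build up to 3G.
2G: tangent at (96, 13): λ = (3·96² + 87)/(2·13) ≡ 90/26. 26⁻¹ ≡ 56 (mod 97), so λ ≡ 90·56 ≡ 93.
  x = λ² - 96 - 96 = 8649 - 192 ≡ 18; y = λ·(96 - 18) - 13 ≡ 63. → (18, 63)
3G: (18, 63) + (96, 13). λ = (13 - 63)/(96 - 18) ≡ 47/78 mod 97. 78⁻¹ ≡ 51 (mod 97), so λ ≡ 69.
  x = λ² - 18 - 96 = 4761 - 114 ≡ 88; y = λ·(18 - 88) - 63 ≡ 54. → (88, 54)
3G = (88, 54).
Finally 3G + H:
(88, 54) + (1, 32). λ = (32 - 54)/(1 - 88) ≡ 75/10 mod 97. 10⁻¹ ≡ 68 (mod 97), so λ ≡ 56.
  x = λ² - 88 - 1 = 3136 - 89 ≡ 40; y = λ·(88 - 40) - 54 ≡ 15. → (40, 15)

(40, 15)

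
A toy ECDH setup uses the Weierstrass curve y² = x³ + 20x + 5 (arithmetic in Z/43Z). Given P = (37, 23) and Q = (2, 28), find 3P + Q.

(31, 12)

First 3P:
Repeated addition: build up to 3P.
2P: tangent at (37, 23): λ = (3·37² + 20)/(2·23) ≡ 42/3. 3⁻¹ ≡ 29 (mod 43), so λ ≡ 42·29 ≡ 14.
  x = λ² - 37 - 37 = 196 - 74 ≡ 36; y = λ·(37 - 36) - 23 ≡ 34. → (36, 34)
3P: (36, 34) + (37, 23). λ = (23 - 34)/(37 - 36) ≡ 32/1 mod 43. 1⁻¹ ≡ 1 (mod 43), so λ ≡ 32.
  x = λ² - 36 - 37 = 1024 - 73 ≡ 5; y = λ·(36 - 5) - 34 ≡ 12. → (5, 12)
3P = (5, 12).
Finally 3P + Q:
(5, 12) + (2, 28). λ = (28 - 12)/(2 - 5) ≡ 16/40 mod 43. 40⁻¹ ≡ 14 (mod 43), so λ ≡ 9.
  x = λ² - 5 - 2 = 81 - 7 ≡ 31; y = λ·(5 - 31) - 12 ≡ 12. → (31, 12)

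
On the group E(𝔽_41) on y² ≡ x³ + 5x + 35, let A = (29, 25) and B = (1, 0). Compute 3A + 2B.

(4, 18)

First 3A:
Repeated addition: build up to 3A.
2A: tangent at (29, 25): λ = (3·29² + 5)/(2·25) ≡ 27/9. 9⁻¹ ≡ 32 (mod 41) since 9·32 = 288 ≡ 1, so λ ≡ 27·32 ≡ 3.
  x = λ² - 29 - 29 = 9 - 58 ≡ 33; y = λ·(29 - 33) - 25 ≡ 4. → (33, 4)
3A: (33, 4) + (29, 25). λ = (25 - 4)/(29 - 33) ≡ 21/37 mod 41. 37⁻¹ ≡ 10 (mod 41), so λ ≡ 5.
  x = λ² - 33 - 29 = 25 - 62 ≡ 4; y = λ·(33 - 4) - 4 ≡ 18. → (4, 18)
3A = (4, 18).
Next 2B:
Repeated addition: build up to 2B.
2B: (1, 0) + (1, 0): same x and y₁ ≡ -y₂, so the sum is O.
2B = O.
Finally 3A + 2B:
(4, 18) + O = (4, 18) (identity).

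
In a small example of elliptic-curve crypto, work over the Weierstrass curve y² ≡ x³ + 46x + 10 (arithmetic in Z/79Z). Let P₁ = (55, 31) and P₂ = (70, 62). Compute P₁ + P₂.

(55, 31) + (70, 62). λ = (62 - 31)/(70 - 55) ≡ 31/15 mod 79. 15⁻¹ ≡ 58 (mod 79), so λ ≡ 60.
  x = λ² - 55 - 70 = 3600 - 125 ≡ 78; y = λ·(55 - 78) - 31 ≡ 11. → (78, 11)

(78, 11)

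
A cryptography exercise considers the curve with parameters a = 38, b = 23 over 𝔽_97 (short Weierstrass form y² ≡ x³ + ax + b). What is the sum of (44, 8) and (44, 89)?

O

The two points share x = 44 and their y-coordinates satisfy 8 + 89 ≡ 0 (mod 97), so they are inverses. Their sum is O.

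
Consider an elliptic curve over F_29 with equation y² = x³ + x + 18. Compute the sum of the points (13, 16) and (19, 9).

(13, 16) + (19, 9). λ = (9 - 16)/(19 - 13) ≡ 22/6 mod 29. 6⁻¹ ≡ 5 (mod 29) since 6·5 = 30 ≡ 1, so λ ≡ 23.
  x = λ² - 13 - 19 = 529 - 32 ≡ 4; y = λ·(13 - 4) - 16 ≡ 17. → (4, 17)

(4, 17)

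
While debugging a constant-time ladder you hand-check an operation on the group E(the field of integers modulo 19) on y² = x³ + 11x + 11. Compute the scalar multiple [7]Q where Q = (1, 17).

(1, 2)

Repeated addition: build up to 7Q.
2Q: tangent at (1, 17): λ = (3·1² + 11)/(2·17) ≡ 14/15. 15⁻¹ ≡ 14 (mod 19), so λ ≡ 14·14 ≡ 6.
  x = λ² - 1 - 1 = 36 - 2 ≡ 15; y = λ·(1 - 15) - 17 ≡ 13. → (15, 13)
3Q: (15, 13) + (1, 17). λ = (17 - 13)/(1 - 15) ≡ 4/5 mod 19. 5⁻¹ ≡ 4 (mod 19) since 5·4 = 20 ≡ 1, so λ ≡ 16.
  x = λ² - 15 - 1 = 256 - 16 ≡ 12; y = λ·(15 - 12) - 13 ≡ 16. → (12, 16)
4Q: (12, 16) + (1, 17). λ = (17 - 16)/(1 - 12) ≡ 1/8 mod 19. 8⁻¹ ≡ 12 (mod 19), so λ ≡ 12.
  x = λ² - 12 - 1 = 144 - 13 ≡ 17; y = λ·(12 - 17) - 16 ≡ 0. → (17, 0)
5Q: (17, 0) + (1, 17). λ = (17 - 0)/(1 - 17) ≡ 17/3 mod 19. 3⁻¹ ≡ 13 (mod 19), so λ ≡ 12.
  x = λ² - 17 - 1 = 144 - 18 ≡ 12; y = λ·(17 - 12) - 0 ≡ 3. → (12, 3)
6Q: (12, 3) + (1, 17). λ = (17 - 3)/(1 - 12) ≡ 14/8 mod 19. 8⁻¹ ≡ 12 (mod 19), so λ ≡ 16.
  x = λ² - 12 - 1 = 256 - 13 ≡ 15; y = λ·(12 - 15) - 3 ≡ 6. → (15, 6)
7Q: (15, 6) + (1, 17). λ = (17 - 6)/(1 - 15) ≡ 11/5 mod 19. 5⁻¹ ≡ 4 (mod 19), so λ ≡ 6.
  x = λ² - 15 - 1 = 36 - 16 ≡ 1; y = λ·(15 - 1) - 6 ≡ 2. → (1, 2)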